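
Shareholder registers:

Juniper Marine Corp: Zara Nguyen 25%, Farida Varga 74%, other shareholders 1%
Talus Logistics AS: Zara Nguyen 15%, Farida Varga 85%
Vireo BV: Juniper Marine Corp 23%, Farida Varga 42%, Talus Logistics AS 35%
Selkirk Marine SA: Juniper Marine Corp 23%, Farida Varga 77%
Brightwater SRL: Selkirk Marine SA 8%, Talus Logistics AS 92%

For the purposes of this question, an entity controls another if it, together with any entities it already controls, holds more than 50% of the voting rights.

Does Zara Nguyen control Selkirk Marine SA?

Zara's largest direct stake is 25% in Juniper, which does not meet the threshold, so Zara controls no company.
Neither Zara nor any entity Zara controls holds any voting interest in Selkirk.
So Zara does not control Selkirk.

No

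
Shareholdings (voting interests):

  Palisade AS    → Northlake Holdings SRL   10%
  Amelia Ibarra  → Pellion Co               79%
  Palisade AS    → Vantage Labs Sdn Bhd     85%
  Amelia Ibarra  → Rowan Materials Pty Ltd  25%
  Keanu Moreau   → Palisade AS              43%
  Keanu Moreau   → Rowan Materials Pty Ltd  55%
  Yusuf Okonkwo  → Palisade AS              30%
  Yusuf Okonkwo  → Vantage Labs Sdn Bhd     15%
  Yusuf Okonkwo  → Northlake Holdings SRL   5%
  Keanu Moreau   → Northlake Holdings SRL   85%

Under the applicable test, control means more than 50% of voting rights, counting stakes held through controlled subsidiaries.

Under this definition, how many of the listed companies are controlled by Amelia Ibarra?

1

Amelia holds 79% of Pellion, so Amelia controls Pellion.
No other company's threshold is met.
Amelia controls 1 company.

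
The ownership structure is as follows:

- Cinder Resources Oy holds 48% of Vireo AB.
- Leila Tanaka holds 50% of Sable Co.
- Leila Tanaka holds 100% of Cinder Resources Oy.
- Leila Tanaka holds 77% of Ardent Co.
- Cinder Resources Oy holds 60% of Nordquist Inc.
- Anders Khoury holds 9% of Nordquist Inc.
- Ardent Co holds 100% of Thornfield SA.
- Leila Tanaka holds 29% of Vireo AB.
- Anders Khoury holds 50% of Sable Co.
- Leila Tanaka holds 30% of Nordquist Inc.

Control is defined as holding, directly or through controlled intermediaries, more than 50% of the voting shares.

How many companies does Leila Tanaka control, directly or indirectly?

Leila holds 77% of Ardent, so Leila controls Ardent.
Leila holds 100% of Cinder, so Leila controls Cinder.
Ardent holds 100% of Thornfield, so Leila controls Thornfield.
Leila and Cinder together hold 30% + 60% = 90% of Nordquist, so Leila controls Nordquist.
Cinder and Leila together hold 48% + 29% = 77% of Vireo, so Leila controls Vireo.
No other company's threshold is met.
Leila controls 5 companies.

5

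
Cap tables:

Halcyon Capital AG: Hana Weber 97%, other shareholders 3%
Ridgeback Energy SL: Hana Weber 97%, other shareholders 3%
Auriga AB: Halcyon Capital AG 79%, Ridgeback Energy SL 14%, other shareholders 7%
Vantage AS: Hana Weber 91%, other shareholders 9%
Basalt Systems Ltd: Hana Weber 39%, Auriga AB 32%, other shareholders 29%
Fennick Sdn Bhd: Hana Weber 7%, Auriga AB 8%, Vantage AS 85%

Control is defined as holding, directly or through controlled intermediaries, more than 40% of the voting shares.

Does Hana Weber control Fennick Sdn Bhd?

Yes

Hana holds 97% of Ridgeback, so Hana controls Ridgeback.
Hana holds 97% of Halcyon, so Hana controls Halcyon.
Halcyon and Ridgeback together hold 79% + 14% = 93% of Auriga, so Hana controls Auriga.
Hana holds 91% of Vantage, so Hana controls Vantage.
Hana and Auriga and Vantage together hold 7% + 8% + 85% = 100% of Fennick, so Hana controls Fennick.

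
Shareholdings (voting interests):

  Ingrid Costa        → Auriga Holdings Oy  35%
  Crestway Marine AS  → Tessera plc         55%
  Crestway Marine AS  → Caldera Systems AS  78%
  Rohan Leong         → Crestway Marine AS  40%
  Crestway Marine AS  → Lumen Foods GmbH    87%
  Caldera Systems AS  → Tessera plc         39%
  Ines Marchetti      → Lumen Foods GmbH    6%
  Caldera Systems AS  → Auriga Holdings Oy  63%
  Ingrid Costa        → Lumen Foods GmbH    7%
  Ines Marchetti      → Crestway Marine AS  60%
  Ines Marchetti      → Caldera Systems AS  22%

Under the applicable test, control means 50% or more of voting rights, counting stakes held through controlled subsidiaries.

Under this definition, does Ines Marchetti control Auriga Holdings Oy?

Ines holds 60% of Crestway, so Ines controls Crestway.
Crestway and Ines together hold 78% + 22% = 100% of Caldera, so Ines controls Caldera.
Caldera holds 63% of Auriga, so Ines controls Auriga.

Yes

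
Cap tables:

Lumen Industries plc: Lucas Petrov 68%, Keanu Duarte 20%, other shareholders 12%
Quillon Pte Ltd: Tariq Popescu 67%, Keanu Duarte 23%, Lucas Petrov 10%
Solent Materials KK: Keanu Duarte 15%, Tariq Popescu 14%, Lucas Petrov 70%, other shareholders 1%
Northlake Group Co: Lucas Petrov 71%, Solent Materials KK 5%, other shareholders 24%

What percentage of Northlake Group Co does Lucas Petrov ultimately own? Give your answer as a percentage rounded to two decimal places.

Lucas reaches Northlake along 2 paths.
Direct stake: 71% = 71%.
Via Solent: 70% × 5% = 3.5%.
Total: 71% + 3.5% = 74.5%.
Rounded: 74.50%.

74.50%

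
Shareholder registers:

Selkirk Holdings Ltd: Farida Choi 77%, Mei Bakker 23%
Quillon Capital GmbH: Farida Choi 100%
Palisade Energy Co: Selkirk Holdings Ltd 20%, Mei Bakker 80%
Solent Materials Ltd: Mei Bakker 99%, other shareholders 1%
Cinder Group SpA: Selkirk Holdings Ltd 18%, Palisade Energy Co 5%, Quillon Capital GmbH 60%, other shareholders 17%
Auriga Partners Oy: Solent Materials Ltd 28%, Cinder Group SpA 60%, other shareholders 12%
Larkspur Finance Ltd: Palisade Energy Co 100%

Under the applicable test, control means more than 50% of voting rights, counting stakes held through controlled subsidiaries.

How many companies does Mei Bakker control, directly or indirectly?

Mei holds 80% of Palisade, so Mei controls Palisade.
Mei holds 99% of Solent, so Mei controls Solent.
Palisade holds 100% of Larkspur, so Mei controls Larkspur.
No other company's threshold is met.
Mei controls 3 companies.

3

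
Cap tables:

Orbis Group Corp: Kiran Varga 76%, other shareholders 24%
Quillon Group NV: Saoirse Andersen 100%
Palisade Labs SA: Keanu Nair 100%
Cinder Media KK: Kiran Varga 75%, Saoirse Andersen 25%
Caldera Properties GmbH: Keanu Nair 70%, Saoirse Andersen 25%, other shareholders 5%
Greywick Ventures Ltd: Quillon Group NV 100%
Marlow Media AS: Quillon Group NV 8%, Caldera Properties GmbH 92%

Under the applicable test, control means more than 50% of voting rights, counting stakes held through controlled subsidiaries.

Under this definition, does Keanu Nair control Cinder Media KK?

No

Keanu holds 100% of Palisade, so Keanu controls Palisade.
Keanu holds 70% of Caldera, so Keanu controls Caldera.
Caldera holds 92% of Marlow, so Keanu controls Marlow.
Neither Keanu nor any entity Keanu controls holds any voting interest in Cinder.
So Keanu does not control Cinder.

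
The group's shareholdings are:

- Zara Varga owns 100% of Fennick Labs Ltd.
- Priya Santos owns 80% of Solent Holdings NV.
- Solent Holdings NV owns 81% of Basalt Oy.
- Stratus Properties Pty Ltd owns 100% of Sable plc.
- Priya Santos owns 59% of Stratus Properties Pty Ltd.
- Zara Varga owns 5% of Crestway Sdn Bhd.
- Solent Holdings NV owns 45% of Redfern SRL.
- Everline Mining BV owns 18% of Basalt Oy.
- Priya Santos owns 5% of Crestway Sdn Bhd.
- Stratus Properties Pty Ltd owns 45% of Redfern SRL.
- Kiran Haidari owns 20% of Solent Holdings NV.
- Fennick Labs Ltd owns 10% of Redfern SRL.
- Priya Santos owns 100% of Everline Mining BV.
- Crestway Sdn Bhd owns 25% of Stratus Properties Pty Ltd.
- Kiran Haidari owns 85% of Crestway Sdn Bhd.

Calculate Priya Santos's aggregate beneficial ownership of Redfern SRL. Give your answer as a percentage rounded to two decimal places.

Priya reaches Redfern along 3 paths.
Via Stratus: 59% × 45% = 26.55%.
Via Crestway → Stratus: 5% × 25% × 45% = 0.5625%.
Via Solent: 80% × 45% = 36%.
Total: 26.55% + 0.5625% + 36% = 63.1125%.
Rounded: 63.11%.

63.11%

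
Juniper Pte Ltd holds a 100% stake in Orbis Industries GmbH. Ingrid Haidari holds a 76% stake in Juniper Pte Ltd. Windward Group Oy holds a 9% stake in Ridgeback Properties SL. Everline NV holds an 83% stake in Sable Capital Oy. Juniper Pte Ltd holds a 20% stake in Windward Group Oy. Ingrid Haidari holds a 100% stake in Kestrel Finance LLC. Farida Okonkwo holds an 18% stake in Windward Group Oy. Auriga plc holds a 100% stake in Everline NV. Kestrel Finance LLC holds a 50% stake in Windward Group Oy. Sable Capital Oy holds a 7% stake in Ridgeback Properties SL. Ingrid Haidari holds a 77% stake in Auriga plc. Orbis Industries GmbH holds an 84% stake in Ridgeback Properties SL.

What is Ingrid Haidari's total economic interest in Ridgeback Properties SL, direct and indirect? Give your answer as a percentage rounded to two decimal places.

Ingrid reaches Ridgeback along 4 paths.
Via Auriga → Everline → Sable: 77% × 100% × 83% × 7% = 4.4737%.
Via Juniper → Windward: 76% × 20% × 9% = 1.368%.
Via Kestrel → Windward: 100% × 50% × 9% = 4.5%.
Via Juniper → Orbis: 76% × 100% × 84% = 63.84%.
Total: 4.4737% + 1.368% + 4.5% + 63.84% = 74.1817%.
Rounded: 74.18%.

74.18%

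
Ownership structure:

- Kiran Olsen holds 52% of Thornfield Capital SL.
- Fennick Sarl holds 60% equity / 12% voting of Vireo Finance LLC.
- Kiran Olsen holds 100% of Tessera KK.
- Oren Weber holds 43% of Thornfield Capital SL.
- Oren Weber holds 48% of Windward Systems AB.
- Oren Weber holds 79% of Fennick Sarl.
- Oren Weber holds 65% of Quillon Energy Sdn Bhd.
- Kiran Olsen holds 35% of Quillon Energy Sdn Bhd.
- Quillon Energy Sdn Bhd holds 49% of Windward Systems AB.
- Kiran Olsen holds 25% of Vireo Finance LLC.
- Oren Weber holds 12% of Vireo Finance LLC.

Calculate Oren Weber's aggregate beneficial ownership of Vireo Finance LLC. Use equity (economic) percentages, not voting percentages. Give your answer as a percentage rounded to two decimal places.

Oren reaches Vireo along 2 paths.
Via Fennick: 79% × 60% = 47.4%.
Direct stake: 12% = 12%.
Total: 47.4% + 12% = 59.4%.
Rounded: 59.40%.

59.40%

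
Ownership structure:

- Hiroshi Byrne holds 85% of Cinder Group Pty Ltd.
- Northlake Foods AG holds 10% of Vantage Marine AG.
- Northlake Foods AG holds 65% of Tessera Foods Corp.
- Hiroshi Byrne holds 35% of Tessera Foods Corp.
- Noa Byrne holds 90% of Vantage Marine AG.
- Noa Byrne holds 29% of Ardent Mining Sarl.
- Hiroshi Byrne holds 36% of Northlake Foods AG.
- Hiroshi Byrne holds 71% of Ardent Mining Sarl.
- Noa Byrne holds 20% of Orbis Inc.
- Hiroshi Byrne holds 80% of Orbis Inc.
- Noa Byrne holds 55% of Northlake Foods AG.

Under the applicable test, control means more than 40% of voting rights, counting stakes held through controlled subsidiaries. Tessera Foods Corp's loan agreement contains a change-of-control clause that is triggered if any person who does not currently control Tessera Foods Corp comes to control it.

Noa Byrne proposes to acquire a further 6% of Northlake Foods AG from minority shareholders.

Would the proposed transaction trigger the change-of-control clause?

The purchase changes only Noa's holdings, so Noa is the only person who could newly come to control Tessera.
Noa holds 55% of Northlake, so Noa controls Northlake.
Northlake holds 65% of Tessera, so Noa controls Tessera.
So Noa already controls Tessera before the transaction.
After the purchase, Noa's direct stake in Northlake rises to 55% + 6% = 61%.
Noa controlled Tessera already, so this is not a new person acquiring control; every other person's position is unchanged or reduced.
No new person acquires control, so the clause is not triggered.

No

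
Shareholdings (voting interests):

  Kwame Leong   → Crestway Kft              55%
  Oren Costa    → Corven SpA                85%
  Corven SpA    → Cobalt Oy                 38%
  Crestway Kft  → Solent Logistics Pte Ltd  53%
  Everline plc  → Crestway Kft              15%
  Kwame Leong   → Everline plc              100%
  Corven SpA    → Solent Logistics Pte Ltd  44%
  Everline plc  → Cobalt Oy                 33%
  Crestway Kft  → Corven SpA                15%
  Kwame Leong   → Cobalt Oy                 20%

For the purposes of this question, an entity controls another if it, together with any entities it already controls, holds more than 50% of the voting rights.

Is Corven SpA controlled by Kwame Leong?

Kwame holds 100% of Everline, so Kwame controls Everline.
Kwame and Everline together hold 55% + 15% = 70% of Crestway, so Kwame controls Crestway.
Kwame and Everline together hold 20% + 33% = 53% of Cobalt, so Kwame controls Cobalt.
Crestway holds 53% of Solent, so Kwame controls Solent.
In Corven, Kwame's side holds only 15%, not > 50%.
So Kwame does not control Corven.

No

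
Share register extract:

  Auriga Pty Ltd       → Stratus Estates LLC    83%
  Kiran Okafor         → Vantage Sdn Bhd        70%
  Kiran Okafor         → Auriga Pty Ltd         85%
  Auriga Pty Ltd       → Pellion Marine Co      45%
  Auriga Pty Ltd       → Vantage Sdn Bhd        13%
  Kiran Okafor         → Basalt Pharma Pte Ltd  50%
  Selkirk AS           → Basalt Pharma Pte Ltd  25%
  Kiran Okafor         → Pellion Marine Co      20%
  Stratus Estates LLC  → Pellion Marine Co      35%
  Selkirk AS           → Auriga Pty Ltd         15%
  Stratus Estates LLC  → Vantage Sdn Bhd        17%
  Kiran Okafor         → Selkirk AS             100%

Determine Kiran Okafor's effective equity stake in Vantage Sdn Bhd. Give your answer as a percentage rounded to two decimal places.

Kiran reaches Vantage along 5 paths.
Via Selkirk → Auriga → Stratus: 100% × 15% × 83% × 17% = 2.1165%.
Via Auriga → Stratus: 85% × 83% × 17% = 11.9935%.
Direct stake: 70% = 70%.
Via Selkirk → Auriga: 100% × 15% × 13% = 1.95%.
Via Auriga: 85% × 13% = 11.05%.
Total: 2.1165% + 11.9935% + 70% + 1.95% + 11.05% = 97.11%.

97.11%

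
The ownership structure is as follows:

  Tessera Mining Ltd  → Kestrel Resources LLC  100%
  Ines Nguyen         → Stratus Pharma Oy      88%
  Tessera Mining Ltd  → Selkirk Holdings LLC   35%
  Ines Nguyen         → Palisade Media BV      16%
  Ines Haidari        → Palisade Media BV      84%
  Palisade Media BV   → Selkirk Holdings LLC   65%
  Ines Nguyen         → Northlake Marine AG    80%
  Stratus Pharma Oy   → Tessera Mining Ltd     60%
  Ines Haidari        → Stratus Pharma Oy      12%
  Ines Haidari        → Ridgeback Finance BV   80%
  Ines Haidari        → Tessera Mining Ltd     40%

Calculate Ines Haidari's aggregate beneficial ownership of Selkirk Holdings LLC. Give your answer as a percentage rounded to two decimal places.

71.12%

Ines Haidari reaches Selkirk along 3 paths.
Via Palisade: 84% × 65% = 54.6%.
Via Tessera: 40% × 35% = 14%.
Via Stratus → Tessera: 12% × 60% × 35% = 2.52%.
Total: 54.6% + 14% + 2.52% = 71.12%.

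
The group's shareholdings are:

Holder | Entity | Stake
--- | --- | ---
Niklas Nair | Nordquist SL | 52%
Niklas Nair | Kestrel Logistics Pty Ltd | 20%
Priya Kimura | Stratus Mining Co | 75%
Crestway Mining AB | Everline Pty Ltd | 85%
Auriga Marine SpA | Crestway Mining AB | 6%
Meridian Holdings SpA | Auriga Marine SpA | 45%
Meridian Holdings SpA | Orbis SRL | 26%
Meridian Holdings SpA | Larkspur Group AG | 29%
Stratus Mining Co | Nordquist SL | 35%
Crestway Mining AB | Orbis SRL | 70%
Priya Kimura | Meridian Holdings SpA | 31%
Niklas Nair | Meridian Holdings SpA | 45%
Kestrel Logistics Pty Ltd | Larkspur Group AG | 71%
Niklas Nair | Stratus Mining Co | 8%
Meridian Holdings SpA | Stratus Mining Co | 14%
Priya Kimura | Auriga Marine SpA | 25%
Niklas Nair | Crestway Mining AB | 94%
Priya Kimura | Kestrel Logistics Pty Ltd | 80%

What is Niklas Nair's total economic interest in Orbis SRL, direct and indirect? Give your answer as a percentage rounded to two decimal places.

Niklas reaches Orbis along 3 paths.
Via Meridian: 45% × 26% = 11.7%.
Via Meridian → Auriga → Crestway: 45% × 45% × 6% × 70% = 0.8505%.
Via Crestway: 94% × 70% = 65.8%.
Total: 11.7% + 0.8505% + 65.8% = 78.3505%.
Rounded: 78.35%.

78.35%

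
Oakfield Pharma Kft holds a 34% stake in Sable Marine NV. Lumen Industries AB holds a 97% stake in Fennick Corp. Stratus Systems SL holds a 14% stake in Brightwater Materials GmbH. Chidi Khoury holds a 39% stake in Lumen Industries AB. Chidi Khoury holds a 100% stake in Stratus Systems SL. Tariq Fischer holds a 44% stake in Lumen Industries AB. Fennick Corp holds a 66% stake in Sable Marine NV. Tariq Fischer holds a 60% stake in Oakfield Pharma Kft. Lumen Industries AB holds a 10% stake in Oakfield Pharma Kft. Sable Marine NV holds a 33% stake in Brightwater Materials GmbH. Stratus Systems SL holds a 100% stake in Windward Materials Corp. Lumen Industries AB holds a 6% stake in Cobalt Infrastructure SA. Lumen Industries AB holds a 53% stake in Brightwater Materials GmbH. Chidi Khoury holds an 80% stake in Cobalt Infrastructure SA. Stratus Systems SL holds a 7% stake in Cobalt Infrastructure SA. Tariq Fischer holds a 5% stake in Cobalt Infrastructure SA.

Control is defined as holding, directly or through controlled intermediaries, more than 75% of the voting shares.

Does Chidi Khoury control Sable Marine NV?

Chidi holds 100% of Stratus, so Chidi controls Stratus.
Chidi and Stratus together hold 80% + 7% = 87% of Cobalt, so Chidi controls Cobalt.
Stratus holds 100% of Windward, so Chidi controls Windward.
Neither Chidi nor any entity Chidi controls holds any voting interest in Sable.
So Chidi does not control Sable.

No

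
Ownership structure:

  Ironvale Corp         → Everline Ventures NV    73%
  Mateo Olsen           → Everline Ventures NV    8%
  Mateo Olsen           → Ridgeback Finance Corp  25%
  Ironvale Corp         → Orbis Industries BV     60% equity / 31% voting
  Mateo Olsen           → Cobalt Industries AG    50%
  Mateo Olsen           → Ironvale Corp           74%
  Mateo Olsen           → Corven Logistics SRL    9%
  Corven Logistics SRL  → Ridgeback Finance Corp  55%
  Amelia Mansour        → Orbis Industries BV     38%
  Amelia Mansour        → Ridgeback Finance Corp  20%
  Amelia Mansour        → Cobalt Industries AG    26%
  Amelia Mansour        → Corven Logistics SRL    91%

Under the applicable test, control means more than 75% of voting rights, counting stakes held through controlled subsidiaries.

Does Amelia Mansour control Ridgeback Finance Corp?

Amelia holds 91% of Corven, so Amelia controls Corven.
In Ridgeback, Amelia's side holds only 55% + 20% = 75%, not > 75%.
So Amelia does not control Ridgeback.

No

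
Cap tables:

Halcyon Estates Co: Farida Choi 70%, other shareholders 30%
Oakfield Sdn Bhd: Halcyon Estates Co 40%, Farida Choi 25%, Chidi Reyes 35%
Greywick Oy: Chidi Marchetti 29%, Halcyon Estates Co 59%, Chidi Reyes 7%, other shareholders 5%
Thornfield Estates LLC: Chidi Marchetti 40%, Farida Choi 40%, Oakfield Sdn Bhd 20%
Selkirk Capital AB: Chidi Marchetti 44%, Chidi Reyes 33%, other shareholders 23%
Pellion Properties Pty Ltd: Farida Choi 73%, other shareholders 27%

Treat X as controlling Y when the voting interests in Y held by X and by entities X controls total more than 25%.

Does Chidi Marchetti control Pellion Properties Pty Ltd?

Chidi Marchetti holds 29% of Greywick, so Chidi Marchetti controls Greywick.
Chidi Marchetti holds 40% of Thornfield, so Chidi Marchetti controls Thornfield.
Chidi Marchetti holds 44% of Selkirk, so Chidi Marchetti controls Selkirk.
Neither Chidi Marchetti nor any entity Chidi Marchetti controls holds any voting interest in Pellion.
So Chidi Marchetti does not control Pellion.

No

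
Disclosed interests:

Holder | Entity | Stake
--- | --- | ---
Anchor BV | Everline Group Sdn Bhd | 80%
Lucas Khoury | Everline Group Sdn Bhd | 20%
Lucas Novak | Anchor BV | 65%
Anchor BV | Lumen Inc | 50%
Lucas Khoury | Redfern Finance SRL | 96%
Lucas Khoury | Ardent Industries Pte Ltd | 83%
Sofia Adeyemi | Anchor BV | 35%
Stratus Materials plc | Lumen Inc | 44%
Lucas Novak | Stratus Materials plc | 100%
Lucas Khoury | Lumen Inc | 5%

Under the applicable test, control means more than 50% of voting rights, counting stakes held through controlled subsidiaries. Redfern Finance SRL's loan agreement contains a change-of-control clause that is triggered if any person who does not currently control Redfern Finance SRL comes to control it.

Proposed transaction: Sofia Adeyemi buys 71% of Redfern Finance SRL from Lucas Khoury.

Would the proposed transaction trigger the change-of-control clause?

The purchase adds only to Sofia's holdings (Lucas Khoury's stake shrinks), so Sofia is the only person who could newly come to control Redfern.
Sofia's largest direct stake is 35% in Anchor, which does not meet the threshold, so Sofia controls no company.
Neither Sofia nor any entity Sofia controls holds any voting interest in Redfern.
So before the transaction, Sofia does not control Redfern.
After the purchase, Sofia holds 71% of Redfern directly, and Lucas Khoury's stake falls to 25%.
Sofia holds 71% of Redfern, so Sofia controls Redfern.
Sofia did not control Redfern before and does after, so the clause is triggered.

Yes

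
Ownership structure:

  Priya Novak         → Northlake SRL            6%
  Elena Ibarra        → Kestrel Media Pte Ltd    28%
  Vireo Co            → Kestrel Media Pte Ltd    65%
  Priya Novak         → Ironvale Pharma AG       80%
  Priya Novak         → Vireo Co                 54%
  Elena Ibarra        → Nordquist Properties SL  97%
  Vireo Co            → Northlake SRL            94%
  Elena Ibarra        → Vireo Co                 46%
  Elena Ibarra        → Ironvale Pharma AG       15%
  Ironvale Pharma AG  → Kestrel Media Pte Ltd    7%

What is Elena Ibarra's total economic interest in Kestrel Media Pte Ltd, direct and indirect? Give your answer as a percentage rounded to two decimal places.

58.95%

Elena reaches Kestrel along 3 paths.
Via Vireo: 46% × 65% = 29.9%.
Direct stake: 28% = 28%.
Via Ironvale: 15% × 7% = 1.05%.
Total: 29.9% + 28% + 1.05% = 58.95%.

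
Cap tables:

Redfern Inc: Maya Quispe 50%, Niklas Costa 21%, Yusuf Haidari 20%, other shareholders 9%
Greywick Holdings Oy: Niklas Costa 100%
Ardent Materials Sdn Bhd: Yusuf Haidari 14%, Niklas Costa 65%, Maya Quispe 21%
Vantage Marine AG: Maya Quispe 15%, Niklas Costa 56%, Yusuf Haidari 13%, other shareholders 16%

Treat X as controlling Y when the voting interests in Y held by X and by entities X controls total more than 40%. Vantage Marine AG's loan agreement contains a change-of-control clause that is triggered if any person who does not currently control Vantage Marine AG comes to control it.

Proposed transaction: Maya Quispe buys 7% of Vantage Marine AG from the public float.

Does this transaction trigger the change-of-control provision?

The purchase changes only Maya's holdings, so Maya is the only person who could newly come to control Vantage.
Maya holds 50% of Redfern, so Maya controls Redfern.
In Vantage, Maya's side holds only 15%, not > 40%.
So before the transaction, Maya does not control Vantage.
After the purchase, Maya's direct stake in Vantage rises to 15% + 7% = 22%.
After the transaction, Maya's side holds 22% of Vantage, not > 40%, so Maya still does not control Vantage.
No new person acquires control, so the clause is not triggered.

No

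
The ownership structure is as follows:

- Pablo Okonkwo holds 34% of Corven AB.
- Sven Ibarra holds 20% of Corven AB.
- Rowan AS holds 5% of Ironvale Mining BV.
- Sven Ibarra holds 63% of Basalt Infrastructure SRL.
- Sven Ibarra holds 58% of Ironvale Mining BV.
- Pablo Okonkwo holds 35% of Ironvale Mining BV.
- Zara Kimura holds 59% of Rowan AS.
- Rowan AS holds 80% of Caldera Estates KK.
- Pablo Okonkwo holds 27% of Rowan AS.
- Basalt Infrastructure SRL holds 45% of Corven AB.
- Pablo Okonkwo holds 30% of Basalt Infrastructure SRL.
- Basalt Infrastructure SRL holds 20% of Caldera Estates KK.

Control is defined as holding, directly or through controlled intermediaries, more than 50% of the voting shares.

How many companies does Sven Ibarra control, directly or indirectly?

3

Sven holds 63% of Basalt, so Sven controls Basalt.
Sven holds 58% of Ironvale, so Sven controls Ironvale.
Basalt and Sven together hold 45% + 20% = 65% of Corven, so Sven controls Corven.
No other company's threshold is met.
Sven controls 3 companies.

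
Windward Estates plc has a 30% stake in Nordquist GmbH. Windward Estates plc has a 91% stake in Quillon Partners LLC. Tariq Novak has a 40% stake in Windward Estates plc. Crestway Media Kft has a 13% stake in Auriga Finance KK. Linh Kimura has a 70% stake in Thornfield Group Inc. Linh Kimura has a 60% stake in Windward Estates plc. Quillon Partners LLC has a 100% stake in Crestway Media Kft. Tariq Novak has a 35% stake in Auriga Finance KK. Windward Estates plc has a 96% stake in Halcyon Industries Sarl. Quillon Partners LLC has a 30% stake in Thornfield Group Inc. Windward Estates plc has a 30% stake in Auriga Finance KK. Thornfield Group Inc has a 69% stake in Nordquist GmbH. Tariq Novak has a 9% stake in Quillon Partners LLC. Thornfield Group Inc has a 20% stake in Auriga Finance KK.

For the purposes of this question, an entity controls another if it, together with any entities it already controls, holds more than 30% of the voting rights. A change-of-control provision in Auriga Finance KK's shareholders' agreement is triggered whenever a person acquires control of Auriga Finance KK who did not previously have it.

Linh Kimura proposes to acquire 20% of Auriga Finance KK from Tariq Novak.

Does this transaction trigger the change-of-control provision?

The purchase adds only to Linh's holdings (Tariq's stake shrinks), so Linh is the only person who could newly come to control Auriga.
Linh holds 60% of Windward, so Linh controls Windward.
Windward holds 91% of Quillon, so Linh controls Quillon.
Quillon and Linh together hold 30% + 70% = 100% of Thornfield, so Linh controls Thornfield.
Quillon holds 100% of Crestway, so Linh controls Crestway.
Windward and Thornfield and Crestway together hold 30% + 20% + 13% = 63% of Auriga, so Linh controls Auriga.
So Linh already controls Auriga before the transaction.
After the purchase, Linh holds 20% of Auriga directly, and Tariq's stake falls to 15%.
Linh controlled Auriga already, so this is not a new person acquiring control; every other person's position is unchanged or reduced.
No new person acquires control, so the clause is not triggered.

No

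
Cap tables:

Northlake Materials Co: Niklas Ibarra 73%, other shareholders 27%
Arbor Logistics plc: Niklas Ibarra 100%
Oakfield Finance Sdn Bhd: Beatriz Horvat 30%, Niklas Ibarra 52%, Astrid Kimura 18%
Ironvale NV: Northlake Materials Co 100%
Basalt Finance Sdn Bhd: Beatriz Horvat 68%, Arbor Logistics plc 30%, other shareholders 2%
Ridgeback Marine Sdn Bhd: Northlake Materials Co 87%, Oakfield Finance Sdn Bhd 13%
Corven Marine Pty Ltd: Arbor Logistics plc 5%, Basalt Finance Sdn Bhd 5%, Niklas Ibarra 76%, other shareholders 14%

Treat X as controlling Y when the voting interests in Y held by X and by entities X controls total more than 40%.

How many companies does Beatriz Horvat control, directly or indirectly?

1

Beatriz holds 68% of Basalt, so Beatriz controls Basalt.
No other company's threshold is met.
Beatriz controls 1 company.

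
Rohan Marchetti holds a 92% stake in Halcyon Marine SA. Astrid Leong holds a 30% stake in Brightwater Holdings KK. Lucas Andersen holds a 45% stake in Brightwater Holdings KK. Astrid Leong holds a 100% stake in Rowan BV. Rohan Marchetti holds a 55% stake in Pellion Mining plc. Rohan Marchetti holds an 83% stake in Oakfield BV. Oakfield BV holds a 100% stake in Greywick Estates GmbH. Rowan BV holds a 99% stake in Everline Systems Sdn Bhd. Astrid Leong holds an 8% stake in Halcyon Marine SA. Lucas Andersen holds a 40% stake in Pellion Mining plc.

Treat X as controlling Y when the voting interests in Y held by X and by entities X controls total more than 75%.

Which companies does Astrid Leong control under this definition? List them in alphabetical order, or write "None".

Astrid holds 100% of Rowan, so Astrid controls Rowan.
Rowan holds 99% of Everline, so Astrid controls Everline.
No other company's threshold is met.

Everline Systems Sdn Bhd, Rowan BV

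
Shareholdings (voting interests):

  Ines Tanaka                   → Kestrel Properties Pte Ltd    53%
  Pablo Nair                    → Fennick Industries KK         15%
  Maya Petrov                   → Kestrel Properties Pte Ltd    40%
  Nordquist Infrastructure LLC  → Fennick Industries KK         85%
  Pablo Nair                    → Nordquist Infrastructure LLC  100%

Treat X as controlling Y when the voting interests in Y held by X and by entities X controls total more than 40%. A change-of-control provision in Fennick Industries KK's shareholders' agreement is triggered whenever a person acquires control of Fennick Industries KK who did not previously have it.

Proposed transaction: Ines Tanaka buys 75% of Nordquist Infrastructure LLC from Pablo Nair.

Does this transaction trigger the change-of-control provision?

The purchase adds only to Ines's holdings (Pablo's stake shrinks), so Ines is the only person who could newly come to control Fennick.
Ines holds 53% of Kestrel, so Ines controls Kestrel.
Neither Ines nor any entity Ines controls holds any voting interest in Fennick.
So before the transaction, Ines does not control Fennick.
After the purchase, Ines holds 75% of Nordquist directly, and Pablo's stake falls to 25%.
Ines holds 75% of Nordquist, so Ines controls Nordquist.
Nordquist holds 85% of Fennick, so Ines controls Fennick.
Ines did not control Fennick before and does after, so the clause is triggered.

Yes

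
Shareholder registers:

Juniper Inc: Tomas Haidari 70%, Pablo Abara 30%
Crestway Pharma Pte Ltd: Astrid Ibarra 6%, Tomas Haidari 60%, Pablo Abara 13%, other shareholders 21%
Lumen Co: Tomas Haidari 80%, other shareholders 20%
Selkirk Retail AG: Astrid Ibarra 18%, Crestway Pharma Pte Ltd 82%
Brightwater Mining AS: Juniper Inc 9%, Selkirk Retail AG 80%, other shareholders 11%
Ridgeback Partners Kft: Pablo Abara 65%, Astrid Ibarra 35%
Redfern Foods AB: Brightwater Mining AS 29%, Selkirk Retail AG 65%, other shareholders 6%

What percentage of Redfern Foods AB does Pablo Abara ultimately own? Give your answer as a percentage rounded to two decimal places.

10.19%

Pablo reaches Redfern along 3 paths.
Via Juniper → Brightwater: 30% × 9% × 29% = 0.783%.
Via Crestway → Selkirk → Brightwater: 13% × 82% × 80% × 29% = 2.47312%.
Via Crestway → Selkirk: 13% × 82% × 65% = 6.929%.
Total: 0.783% + 2.47312% + 6.929% = 10.18512%.
Rounded: 10.19%.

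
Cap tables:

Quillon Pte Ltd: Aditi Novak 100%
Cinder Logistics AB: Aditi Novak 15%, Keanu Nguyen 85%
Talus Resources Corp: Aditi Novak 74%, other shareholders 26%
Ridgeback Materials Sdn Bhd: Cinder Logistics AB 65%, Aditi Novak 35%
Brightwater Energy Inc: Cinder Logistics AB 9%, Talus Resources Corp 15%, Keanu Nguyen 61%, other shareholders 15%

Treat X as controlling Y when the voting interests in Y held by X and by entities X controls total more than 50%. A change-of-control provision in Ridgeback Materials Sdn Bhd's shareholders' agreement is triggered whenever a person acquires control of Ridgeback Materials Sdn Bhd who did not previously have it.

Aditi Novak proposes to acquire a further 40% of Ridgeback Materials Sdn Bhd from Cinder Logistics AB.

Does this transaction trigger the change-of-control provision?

The purchase adds only to Aditi's holdings (Cinder's stake shrinks), so Aditi is the only person who could newly come to control Ridgeback.
Aditi holds 100% of Quillon, so Aditi controls Quillon.
Aditi holds 74% of Talus, so Aditi controls Talus.
In Ridgeback, Aditi's side holds only 35%, not > 50%.
So before the transaction, Aditi does not control Ridgeback.
After the purchase, Aditi's direct stake in Ridgeback rises to 35% + 40% = 75%, and Cinder's stake falls to 25%.
Aditi holds 75% of Ridgeback, so Aditi controls Ridgeback.
Aditi did not control Ridgeback before and does after, so the clause is triggered.

Yes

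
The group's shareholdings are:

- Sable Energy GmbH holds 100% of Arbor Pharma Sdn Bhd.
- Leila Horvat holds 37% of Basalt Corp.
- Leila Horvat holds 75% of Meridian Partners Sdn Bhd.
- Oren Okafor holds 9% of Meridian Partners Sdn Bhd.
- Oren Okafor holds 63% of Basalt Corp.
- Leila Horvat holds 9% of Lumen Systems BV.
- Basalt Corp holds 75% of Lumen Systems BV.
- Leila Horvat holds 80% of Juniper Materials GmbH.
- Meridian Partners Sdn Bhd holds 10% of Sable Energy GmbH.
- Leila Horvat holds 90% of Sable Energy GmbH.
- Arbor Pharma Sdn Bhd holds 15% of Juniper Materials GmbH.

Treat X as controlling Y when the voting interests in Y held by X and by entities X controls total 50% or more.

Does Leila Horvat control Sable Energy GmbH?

Yes

Leila holds 75% of Meridian, so Leila controls Meridian.
Meridian and Leila together hold 10% + 90% = 100% of Sable, so Leila controls Sable.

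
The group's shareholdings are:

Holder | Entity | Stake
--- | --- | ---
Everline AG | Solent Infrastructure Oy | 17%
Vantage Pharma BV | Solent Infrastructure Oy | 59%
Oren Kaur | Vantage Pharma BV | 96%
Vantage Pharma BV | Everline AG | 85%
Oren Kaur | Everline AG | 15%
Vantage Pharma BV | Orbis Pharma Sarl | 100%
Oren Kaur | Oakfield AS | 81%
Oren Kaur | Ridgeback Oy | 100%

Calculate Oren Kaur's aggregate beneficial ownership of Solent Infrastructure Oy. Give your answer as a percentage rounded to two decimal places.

Oren reaches Solent along 3 paths.
Via Everline: 15% × 17% = 2.55%.
Via Vantage → Everline: 96% × 85% × 17% = 13.872%.
Via Vantage: 96% × 59% = 56.64%.
Total: 2.55% + 13.872% + 56.64% = 73.062%.
Rounded: 73.06%.

73.06%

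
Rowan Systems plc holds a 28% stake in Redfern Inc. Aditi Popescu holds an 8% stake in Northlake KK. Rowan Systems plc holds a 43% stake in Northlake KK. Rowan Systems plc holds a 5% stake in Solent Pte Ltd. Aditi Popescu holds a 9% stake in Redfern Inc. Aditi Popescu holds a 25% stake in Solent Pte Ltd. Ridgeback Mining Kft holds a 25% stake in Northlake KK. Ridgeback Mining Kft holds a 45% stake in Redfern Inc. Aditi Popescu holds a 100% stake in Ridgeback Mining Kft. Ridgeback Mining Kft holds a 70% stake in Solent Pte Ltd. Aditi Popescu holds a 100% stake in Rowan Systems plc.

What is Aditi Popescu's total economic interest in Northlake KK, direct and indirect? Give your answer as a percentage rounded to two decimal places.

76.00%

Aditi reaches Northlake along 3 paths.
Direct stake: 8% = 8%.
Via Ridgeback: 100% × 25% = 25%.
Via Rowan: 100% × 43% = 43%.
Total: 8% + 25% + 43% = 76%.
Rounded: 76.00%.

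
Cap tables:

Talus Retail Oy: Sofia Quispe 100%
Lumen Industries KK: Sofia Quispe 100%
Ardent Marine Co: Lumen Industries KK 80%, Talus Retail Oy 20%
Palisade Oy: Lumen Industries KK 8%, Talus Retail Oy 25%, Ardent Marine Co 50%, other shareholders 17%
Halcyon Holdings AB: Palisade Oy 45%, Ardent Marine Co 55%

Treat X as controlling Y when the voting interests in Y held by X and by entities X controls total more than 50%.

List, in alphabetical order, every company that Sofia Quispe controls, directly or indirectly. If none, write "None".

Ardent Marine Co, Halcyon Holdings AB, Lumen Industries KK, Palisade Oy, Talus Retail Oy

Sofia holds 100% of Talus, so Sofia controls Talus.
Sofia holds 100% of Lumen, so Sofia controls Lumen.
Lumen and Talus together hold 80% + 20% = 100% of Ardent, so Sofia controls Ardent.
Lumen and Talus and Ardent together hold 8% + 25% + 50% = 83% of Palisade, so Sofia controls Palisade.
Palisade and Ardent together hold 45% + 55% = 100% of Halcyon, so Sofia controls Halcyon.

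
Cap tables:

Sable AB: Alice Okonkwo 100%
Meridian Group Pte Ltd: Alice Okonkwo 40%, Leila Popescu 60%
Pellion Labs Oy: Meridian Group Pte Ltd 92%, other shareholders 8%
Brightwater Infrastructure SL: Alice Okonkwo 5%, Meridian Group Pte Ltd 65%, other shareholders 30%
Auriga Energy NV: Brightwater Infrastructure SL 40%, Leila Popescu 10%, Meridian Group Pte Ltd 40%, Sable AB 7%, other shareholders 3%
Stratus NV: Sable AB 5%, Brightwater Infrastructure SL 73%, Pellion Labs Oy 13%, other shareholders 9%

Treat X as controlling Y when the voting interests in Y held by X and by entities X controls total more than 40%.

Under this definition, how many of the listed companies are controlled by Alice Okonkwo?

Alice holds 100% of Sable, so Alice controls Sable.
No other company's threshold is met.
Alice controls 1 company.

1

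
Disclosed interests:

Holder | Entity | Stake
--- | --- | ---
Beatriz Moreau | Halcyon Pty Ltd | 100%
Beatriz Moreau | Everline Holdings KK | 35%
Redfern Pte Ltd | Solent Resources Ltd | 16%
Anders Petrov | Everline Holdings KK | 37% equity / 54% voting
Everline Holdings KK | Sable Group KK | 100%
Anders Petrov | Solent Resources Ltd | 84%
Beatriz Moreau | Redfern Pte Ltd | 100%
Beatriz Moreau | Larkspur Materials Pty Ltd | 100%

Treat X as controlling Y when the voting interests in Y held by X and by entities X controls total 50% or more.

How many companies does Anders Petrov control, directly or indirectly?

3

Anders holds 54% of Everline, so Anders controls Everline.
Anders holds 84% of Solent, so Anders controls Solent.
Everline holds 100% of Sable, so Anders controls Sable.
No other company's threshold is met.
Anders controls 3 companies.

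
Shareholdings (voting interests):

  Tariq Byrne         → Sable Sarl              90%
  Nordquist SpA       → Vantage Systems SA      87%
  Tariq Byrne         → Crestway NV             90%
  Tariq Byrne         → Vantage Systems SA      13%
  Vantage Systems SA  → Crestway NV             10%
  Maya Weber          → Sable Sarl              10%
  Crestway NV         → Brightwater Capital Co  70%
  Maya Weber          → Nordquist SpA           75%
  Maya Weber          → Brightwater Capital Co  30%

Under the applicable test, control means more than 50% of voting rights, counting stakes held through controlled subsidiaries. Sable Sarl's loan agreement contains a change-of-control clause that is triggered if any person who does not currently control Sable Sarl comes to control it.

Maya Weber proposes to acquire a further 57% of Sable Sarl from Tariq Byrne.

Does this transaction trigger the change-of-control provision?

Yes

The purchase adds only to Maya's holdings (Tariq's stake shrinks), so Maya is the only person who could newly come to control Sable.
Maya holds 75% of Nordquist, so Maya controls Nordquist.
Nordquist holds 87% of Vantage, so Maya controls Vantage.
In Sable, Maya's side holds only 10%, not > 50%.
So before the transaction, Maya does not control Sable.
After the purchase, Maya's direct stake in Sable rises to 10% + 57% = 67%, and Tariq's stake falls to 33%.
Maya holds 67% of Sable, so Maya controls Sable.
Maya did not control Sable before and does after, so the clause is triggered.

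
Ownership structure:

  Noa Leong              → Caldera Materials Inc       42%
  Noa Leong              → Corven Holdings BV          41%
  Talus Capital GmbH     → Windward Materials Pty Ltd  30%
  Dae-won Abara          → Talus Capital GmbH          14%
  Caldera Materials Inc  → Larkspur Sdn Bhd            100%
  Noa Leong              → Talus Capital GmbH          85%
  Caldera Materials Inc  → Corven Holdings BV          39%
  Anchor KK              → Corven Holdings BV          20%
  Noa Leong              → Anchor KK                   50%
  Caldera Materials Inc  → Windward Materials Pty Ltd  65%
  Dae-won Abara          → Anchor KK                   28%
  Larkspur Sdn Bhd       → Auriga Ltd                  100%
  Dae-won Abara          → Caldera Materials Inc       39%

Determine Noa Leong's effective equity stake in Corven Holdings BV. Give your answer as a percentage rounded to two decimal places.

Noa reaches Corven along 3 paths.
Via Anchor: 50% × 20% = 10%.
Direct stake: 41% = 41%.
Via Caldera: 42% × 39% = 16.38%.
Total: 10% + 41% + 16.38% = 67.38%.

67.38%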